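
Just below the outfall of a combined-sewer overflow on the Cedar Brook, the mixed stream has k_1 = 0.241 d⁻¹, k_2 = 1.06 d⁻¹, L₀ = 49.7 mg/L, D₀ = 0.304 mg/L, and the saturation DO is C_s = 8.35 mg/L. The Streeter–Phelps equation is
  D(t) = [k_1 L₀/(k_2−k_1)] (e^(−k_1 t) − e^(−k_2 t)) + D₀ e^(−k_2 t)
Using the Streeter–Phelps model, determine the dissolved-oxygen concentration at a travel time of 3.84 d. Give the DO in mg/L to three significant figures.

k_1 L₀/(k_2−k_1) = 0.241×49.7/(1.06−0.241) = 11.98/0.8190 = 14.62 mg/L.
e^(−k_1 t) = e^(−0.241×3.840) = 0.3964; e^(−k_2 t) = e^(−1.06×3.840) = 0.01707.
D = 14.62 × (0.3964 − 0.01707) + 0.304 × 0.01707 = 5.547 + 0.005189 = 5.552 mg/L.
DO = C_s − D = 8.35 − 5.552 = 2.798 mg/L.

DO ≈ 2.80 mg/L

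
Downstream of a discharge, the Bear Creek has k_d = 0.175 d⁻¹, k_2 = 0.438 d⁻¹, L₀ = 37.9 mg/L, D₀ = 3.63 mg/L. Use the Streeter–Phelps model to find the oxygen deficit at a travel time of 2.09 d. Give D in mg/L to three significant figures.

k_d L₀/(k_2−k_d) = 0.175×37.9/(0.438−0.175) = 6.632/0.2630 = 25.22 mg/L.
e^(−k_d t) = e^(−0.175×2.090) = 0.6937; e^(−k_2 t) = e^(−0.438×2.090) = 0.4003.
D = 25.22 × (0.6937 − 0.4003) + 3.63 × 0.4003 = 7.397 + 1.453 = 8.851 mg/L.

D ≈ 8.85 mg/L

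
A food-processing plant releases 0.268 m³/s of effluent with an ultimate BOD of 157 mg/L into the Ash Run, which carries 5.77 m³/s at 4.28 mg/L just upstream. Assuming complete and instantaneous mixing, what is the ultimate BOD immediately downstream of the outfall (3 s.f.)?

11.1 mg/L

Flow-weighted mixing: C = (Q_r C_r + Q_w C_w)/(Q_r + Q_w)
= (5.77×4.28 + 0.268×157)/(5.77 + 0.268) = 66.77/6.038 = 11.06 mg/L.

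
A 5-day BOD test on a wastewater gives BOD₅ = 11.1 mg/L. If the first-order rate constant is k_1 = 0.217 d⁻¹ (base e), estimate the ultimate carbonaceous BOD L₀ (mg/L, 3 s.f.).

L₀ ≈ 16.8 mg/L

BOD₅ = L₀(1 − e^(−5k_1)) ⇒ L₀ = BOD₅ / (1 − e^(−5×0.217))
= 11.1 / (1 − 0.3379) = 11.1 / 0.6621 = 16.76 mg/L.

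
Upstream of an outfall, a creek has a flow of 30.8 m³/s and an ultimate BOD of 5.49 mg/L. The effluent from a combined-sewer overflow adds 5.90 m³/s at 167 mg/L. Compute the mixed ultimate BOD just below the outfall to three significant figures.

31.5 mg/L

Flow-weighted mixing: C = (Q_r C_r + Q_w C_w)/(Q_r + Q_w)
= (30.8×5.49 + 5.90×167)/(30.8 + 5.90) = 1154/36.70 = 31.45 mg/L.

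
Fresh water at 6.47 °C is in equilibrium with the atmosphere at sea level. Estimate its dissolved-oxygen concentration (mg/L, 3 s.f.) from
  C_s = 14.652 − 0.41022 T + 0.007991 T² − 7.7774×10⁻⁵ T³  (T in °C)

C_s = 14.652 − 0.41022×6.47 + 0.007991×6.47² − 7.7774×10⁻⁵×6.47³ = 12.31 mg/L.

C_s ≈ 12.3 mg/L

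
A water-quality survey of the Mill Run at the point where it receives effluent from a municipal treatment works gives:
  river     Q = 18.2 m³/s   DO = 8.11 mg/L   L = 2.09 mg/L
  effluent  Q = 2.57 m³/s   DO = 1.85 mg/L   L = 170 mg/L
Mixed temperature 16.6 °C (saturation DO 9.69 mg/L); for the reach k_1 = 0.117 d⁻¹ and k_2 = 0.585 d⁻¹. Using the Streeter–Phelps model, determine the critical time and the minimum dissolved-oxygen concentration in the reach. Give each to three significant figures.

t_c ≈ 2.30 d; minimum DO ≈ 6.20 mg/L

Mixed DO = (18.2×8.11 + 2.57×1.85)/(18.2+2.57) = 152.4/20.77 = 7.335 mg/L.
Mixed L₀ = (18.2×2.09 + 2.57×170)/(20.77) = 474.9/20.77 = 22.87 mg/L.
Initial deficit D₀ = C_s − DO₀ = 9.69 − 7.335 = 2.355 mg/L.
t_c = (1/0.4680) ln[(0.585/0.117)(1 − 2.355×0.4680/(0.117×22.87))] = 2.137 × ln(2.941) = 2.305 d.
D_c = (0.117/0.585) × 22.87 × e^(−0.117×2.305) = 0.2000 × 22.87 × 0.7636 = 3.492 mg/L.
Minimum DO = 9.69 − 3.492 = 6.198 mg/L.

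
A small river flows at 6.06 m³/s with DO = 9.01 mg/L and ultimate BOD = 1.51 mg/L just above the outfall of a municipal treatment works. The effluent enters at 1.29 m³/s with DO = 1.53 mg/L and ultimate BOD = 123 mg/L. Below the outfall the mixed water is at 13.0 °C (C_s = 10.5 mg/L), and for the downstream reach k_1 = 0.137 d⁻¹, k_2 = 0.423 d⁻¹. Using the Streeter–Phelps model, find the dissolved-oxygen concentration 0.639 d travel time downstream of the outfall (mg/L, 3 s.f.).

DO ≈ 6.69 mg/L

Mixed DO = (6.06×9.01 + 1.29×1.53)/(6.06+1.29) = 56.57/7.350 = 7.697 mg/L.
Mixed L₀ = (6.06×1.51 + 1.29×123)/(7.350) = 167.8/7.350 = 22.83 mg/L.
Initial deficit D₀ = C_s − DO₀ = 10.5 − 7.697 = 2.803 mg/L.
D(0.639) = [0.137×22.83/(0.423−0.137)](e^(−0.137×0.639) − e^(−0.423×0.639)) + 2.803 e^(−0.423×0.639)
= 10.94 × (0.9162 − 0.7632) + 2.803 × 0.7632 = 3.813 mg/L.
DO = 10.5 − 3.813 = 6.687 mg/L.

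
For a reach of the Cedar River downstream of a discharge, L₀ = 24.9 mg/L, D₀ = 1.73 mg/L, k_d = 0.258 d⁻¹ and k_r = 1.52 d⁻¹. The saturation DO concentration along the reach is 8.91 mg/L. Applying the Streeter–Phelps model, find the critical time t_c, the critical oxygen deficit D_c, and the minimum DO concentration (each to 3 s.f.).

t_c ≈ 1.08 d; D_c ≈ 3.20 mg/L; min DO ≈ 5.71 mg/L

With k_r/k_d = 5.891 and 1 − D₀(k_r−k_d)/(k_d L₀) = 0.6602,
t_c = ln(5.891 × 0.6602) / (1.52 − 0.258) = ln(3.889) / 1.262 = 1.358/1.262 = 1.076 d.
D_c = (k_d/k_r) L₀ e^(−k_d t_c) = (0.258/1.52) × 24.9 × e^(−0.258×1.076) = 0.1697 × 24.9 × 0.7575 = 3.202 mg/L.
Minimum DO = C_s − D_c = 8.91 − 3.202 = 5.708 mg/L.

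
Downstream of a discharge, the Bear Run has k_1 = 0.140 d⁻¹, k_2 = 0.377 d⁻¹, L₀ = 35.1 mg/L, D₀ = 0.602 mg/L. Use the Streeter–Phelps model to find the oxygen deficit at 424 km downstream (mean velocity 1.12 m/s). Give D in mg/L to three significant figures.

D ≈ 7.37 mg/L

Travel time t = x/v = 424 km / (1.12 m/s) = 424000 m / 1.12 m/s = 378600 s = 4.382 d.
k_1 L₀/(k_2−k_1) = 0.140×35.1/(0.377−0.140) = 4.914/0.2370 = 20.73 mg/L.
e^(−k_1 t) = e^(−0.140×4.382) = 0.5415; e^(−k_2 t) = e^(−0.377×4.382) = 0.1917.
D = 20.73 × (0.5415 − 0.1917) + 0.602 × 0.1917 = 7.253 + 0.1154 = 7.368 mg/L.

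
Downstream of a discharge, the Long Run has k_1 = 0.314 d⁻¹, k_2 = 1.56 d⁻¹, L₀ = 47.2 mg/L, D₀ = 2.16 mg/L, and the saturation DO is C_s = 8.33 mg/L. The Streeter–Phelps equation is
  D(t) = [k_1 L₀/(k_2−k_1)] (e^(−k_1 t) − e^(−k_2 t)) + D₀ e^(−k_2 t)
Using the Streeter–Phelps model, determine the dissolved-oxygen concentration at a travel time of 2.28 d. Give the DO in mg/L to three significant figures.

k_1 L₀/(k_2−k_1) = 0.314×47.2/(1.56−0.314) = 14.82/1.246 = 11.89 mg/L.
e^(−k_1 t) = e^(−0.314×2.280) = 0.4887; e^(−k_2 t) = e^(−1.56×2.280) = 0.02853.
D = 11.89 × (0.4887 − 0.02853) + 2.16 × 0.02853 = 5.474 + 0.06162 = 5.536 mg/L.
DO = C_s − D = 8.33 − 5.536 = 2.794 mg/L.

DO ≈ 2.79 mg/L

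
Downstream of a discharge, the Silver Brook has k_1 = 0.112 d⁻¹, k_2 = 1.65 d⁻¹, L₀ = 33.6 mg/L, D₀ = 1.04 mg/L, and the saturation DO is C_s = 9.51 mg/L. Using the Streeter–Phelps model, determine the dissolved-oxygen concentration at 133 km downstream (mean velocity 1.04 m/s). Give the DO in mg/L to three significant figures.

DO ≈ 7.56 mg/L

Travel time t = x/v = 133 km / (1.04 m/s) = 133000 m / 1.04 m/s = 127900 s = 1.480 d.
k_1 L₀/(k_2−k_1) = 0.112×33.6/(1.65−0.112) = 3.763/1.538 = 2.447 mg/L.
e^(−k_1 t) = e^(−0.112×1.480) = 0.8472; e^(−k_2 t) = e^(−1.65×1.480) = 0.08697.
D = 2.447 × (0.8472 − 0.08697) + 1.04 × 0.08697 = 1.860 + 0.09044 = 1.951 mg/L.
DO = C_s − D = 9.51 − 1.951 = 7.559 mg/L.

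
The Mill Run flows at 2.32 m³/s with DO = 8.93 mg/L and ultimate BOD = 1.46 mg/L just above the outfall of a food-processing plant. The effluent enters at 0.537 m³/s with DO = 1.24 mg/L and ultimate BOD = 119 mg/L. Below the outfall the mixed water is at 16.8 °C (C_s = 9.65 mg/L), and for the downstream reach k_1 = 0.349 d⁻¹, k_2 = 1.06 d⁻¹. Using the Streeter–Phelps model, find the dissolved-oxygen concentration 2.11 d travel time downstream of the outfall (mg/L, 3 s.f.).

Mixed DO = (2.32×8.93 + 0.537×1.24)/(2.32+0.537) = 21.38/2.857 = 7.485 mg/L.
Mixed L₀ = (2.32×1.46 + 0.537×119)/(2.857) = 67.29/2.857 = 23.55 mg/L.
Initial deficit D₀ = C_s − DO₀ = 9.65 − 7.485 = 2.165 mg/L.
D(2.11) = [0.349×23.55/(1.06−0.349)](e^(−0.349×2.11) − e^(−1.06×2.11)) + 2.165 e^(−1.06×2.11)
= 11.56 × (0.4788 − 0.1068) + 2.165 × 0.1068 = 4.532 mg/L.
DO = 9.65 − 4.532 = 5.118 mg/L.

DO ≈ 5.12 mg/L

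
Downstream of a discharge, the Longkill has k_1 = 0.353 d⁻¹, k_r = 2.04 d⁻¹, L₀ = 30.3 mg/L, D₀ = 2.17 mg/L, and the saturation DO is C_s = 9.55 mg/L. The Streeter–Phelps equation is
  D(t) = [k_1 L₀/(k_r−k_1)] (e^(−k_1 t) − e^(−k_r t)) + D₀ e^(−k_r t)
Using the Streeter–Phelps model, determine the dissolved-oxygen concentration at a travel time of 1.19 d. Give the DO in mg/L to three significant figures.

DO ≈ 5.75 mg/L

k_1 L₀/(k_r−k_1) = 0.353×30.3/(2.04−0.353) = 10.70/1.687 = 6.340 mg/L.
e^(−k_1 t) = e^(−0.353×1.190) = 0.6570; e^(−k_r t) = e^(−2.04×1.190) = 0.08825.
D = 6.340 × (0.6570 − 0.08825) + 2.17 × 0.08825 = 3.606 + 0.1915 = 3.797 mg/L.
DO = C_s − D = 9.55 − 3.797 = 5.753 mg/L.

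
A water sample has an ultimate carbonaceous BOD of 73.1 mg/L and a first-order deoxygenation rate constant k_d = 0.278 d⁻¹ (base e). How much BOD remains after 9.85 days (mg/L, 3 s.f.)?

L_t = L₀ e^(−k_d t) = 73.1 × e^(−0.278×9.85) = 73.1 × 0.06468 = 4.728 mg/L.

L ≈ 4.73 mg/L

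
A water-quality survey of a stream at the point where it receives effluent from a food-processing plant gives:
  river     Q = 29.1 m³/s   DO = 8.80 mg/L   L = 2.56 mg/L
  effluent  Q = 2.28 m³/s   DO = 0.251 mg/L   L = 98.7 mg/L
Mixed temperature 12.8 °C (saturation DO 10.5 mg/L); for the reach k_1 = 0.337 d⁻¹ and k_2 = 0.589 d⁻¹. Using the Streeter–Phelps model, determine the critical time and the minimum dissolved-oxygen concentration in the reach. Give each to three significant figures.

t_c ≈ 1.42 d; minimum DO ≈ 7.11 mg/L

Mixed DO = (29.1×8.80 + 2.28×0.251)/(29.1+2.28) = 256.7/31.38 = 8.179 mg/L.
Mixed L₀ = (29.1×2.56 + 2.28×98.7)/(31.38) = 299.5/31.38 = 9.545 mg/L.
Initial deficit D₀ = C_s − DO₀ = 10.5 − 8.179 = 2.321 mg/L.
t_c = (1/0.2520) ln[(0.589/0.337)(1 − 2.321×0.2520/(0.337×9.545))] = 3.968 × ln(1.430) = 1.419 d.
D_c = (0.337/0.589) × 9.545 × e^(−0.337×1.419) = 0.5722 × 9.545 × 0.6198 = 3.385 mg/L.
Minimum DO = 10.5 − 3.385 = 7.115 mg/L.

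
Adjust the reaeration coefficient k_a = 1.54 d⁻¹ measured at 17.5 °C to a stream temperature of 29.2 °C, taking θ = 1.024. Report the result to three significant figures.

k_a(T₂) = k_a(T₁) · θ^(T₂−T₁) = 1.54 × 1.024^(29.2−17.5)
= 1.54 × 1.024^11.7 = 1.54 × 1.320 = 2.032 d⁻¹.

k_a ≈ 2.03 d⁻¹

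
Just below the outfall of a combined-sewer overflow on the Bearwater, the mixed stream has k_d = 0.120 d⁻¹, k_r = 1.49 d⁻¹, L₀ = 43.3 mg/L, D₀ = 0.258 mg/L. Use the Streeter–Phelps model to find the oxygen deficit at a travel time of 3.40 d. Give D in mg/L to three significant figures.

D ≈ 2.50 mg/L

k_d L₀/(k_r−k_d) = 0.120×43.3/(1.49−0.120) = 5.196/1.370 = 3.793 mg/L.
e^(−k_d t) = e^(−0.120×3.400) = 0.6650; e^(−k_r t) = e^(−1.49×3.400) = 0.006308.
D = 3.793 × (0.6650 − 0.006308) + 0.258 × 0.006308 = 2.498 + 0.001627 = 2.500 mg/L.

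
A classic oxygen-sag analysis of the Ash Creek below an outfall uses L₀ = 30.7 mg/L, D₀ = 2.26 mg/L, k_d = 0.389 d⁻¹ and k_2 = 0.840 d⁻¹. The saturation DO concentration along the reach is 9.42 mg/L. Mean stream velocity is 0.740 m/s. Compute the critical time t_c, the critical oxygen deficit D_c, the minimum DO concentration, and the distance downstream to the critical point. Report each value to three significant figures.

With k_2/k_d = 2.159 and 1 − D₀(k_2−k_d)/(k_d L₀) = 0.9147,
t_c = ln(2.159 × 0.9147) / (0.840 − 0.389) = ln(1.975) / 0.4510 = 0.6806/0.4510 = 1.509 d.
D_c = (k_d/k_2) L₀ e^(−k_d t_c) = (0.389/0.840) × 30.7 × e^(−0.389×1.509) = 0.4631 × 30.7 × 0.5560 = 7.904 mg/L.
Minimum DO = C_s − D_c = 9.42 − 7.904 = 1.516 mg/L.
x_c = v t_c = 0.740 m/s × 1.509 d × 86400 s/d = 96490 m ≈ 96.5 km.

t_c ≈ 1.51 d; D_c ≈ 7.90 mg/L; min DO ≈ 1.52 mg/L; x_c ≈ 96.5 km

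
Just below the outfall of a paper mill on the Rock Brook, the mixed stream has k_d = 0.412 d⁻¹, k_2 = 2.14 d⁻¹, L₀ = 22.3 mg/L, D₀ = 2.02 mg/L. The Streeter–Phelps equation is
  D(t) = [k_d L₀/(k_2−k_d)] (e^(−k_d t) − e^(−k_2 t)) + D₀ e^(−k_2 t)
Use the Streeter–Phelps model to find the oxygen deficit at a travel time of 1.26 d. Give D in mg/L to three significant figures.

D ≈ 2.94 mg/L

k_d L₀/(k_2−k_d) = 0.412×22.3/(2.14−0.412) = 9.188/1.728 = 5.317 mg/L.
e^(−k_d t) = e^(−0.412×1.260) = 0.5950; e^(−k_2 t) = e^(−2.14×1.260) = 0.06745.
D = 5.317 × (0.5950 − 0.06745) + 2.02 × 0.06745 = 2.805 + 0.1362 = 2.941 mg/L.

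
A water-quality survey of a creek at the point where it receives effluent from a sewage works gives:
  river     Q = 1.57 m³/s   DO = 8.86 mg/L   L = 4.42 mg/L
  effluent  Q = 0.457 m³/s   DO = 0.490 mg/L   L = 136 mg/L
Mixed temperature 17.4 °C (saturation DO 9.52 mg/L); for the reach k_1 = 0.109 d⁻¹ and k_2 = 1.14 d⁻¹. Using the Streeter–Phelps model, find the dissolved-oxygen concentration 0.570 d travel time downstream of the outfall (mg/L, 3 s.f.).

Mixed DO = (1.57×8.86 + 0.457×0.490)/(1.57+0.457) = 14.13/2.027 = 6.973 mg/L.
Mixed L₀ = (1.57×4.42 + 0.457×136)/(2.027) = 69.09/2.027 = 34.09 mg/L.
Initial deficit D₀ = C_s − DO₀ = 9.52 − 6.973 = 2.547 mg/L.
D(0.570) = [0.109×34.09/(1.14−0.109)](e^(−0.109×0.570) − e^(−1.14×0.570)) + 2.547 e^(−1.14×0.570)
= 3.604 × (0.9398 − 0.5222) + 2.547 × 0.5222 = 2.835 mg/L.
DO = 9.52 − 2.835 = 6.685 mg/L.

DO ≈ 6.69 mg/L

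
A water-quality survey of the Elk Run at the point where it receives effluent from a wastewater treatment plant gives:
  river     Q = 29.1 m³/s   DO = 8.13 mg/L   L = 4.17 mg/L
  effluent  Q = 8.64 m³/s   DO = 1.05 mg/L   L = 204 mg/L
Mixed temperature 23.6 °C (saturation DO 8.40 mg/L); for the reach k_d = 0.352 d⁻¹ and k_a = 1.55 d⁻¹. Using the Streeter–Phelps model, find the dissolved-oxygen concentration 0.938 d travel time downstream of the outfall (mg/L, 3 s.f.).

DO ≈ 0.843 mg/L

Mixed DO = (29.1×8.13 + 8.64×1.05)/(29.1+8.64) = 245.7/37.74 = 6.509 mg/L.
Mixed L₀ = (29.1×4.17 + 8.64×204)/(37.74) = 1884/37.74 = 49.92 mg/L.
Initial deficit D₀ = C_s − DO₀ = 8.40 − 6.509 = 1.891 mg/L.
D(0.938) = [0.352×49.92/(1.55−0.352)](e^(−0.352×0.938) − e^(−1.55×0.938)) + 1.891 e^(−1.55×0.938)
= 14.67 × (0.7188 − 0.2337) + 1.891 × 0.2337 = 7.557 mg/L.
DO = 8.40 − 7.557 = 0.8426 mg/L.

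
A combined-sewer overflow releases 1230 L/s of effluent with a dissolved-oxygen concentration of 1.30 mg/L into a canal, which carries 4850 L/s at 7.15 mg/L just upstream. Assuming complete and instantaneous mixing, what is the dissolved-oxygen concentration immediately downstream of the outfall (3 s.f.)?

Flow-weighted mixing: C = (Q_r C_r + Q_w C_w)/(Q_r + Q_w)
= (4850×7.15 + 1230×1.30)/(4850 + 1230) = 36280/6080 = 5.967 mg/L.

5.97 mg/L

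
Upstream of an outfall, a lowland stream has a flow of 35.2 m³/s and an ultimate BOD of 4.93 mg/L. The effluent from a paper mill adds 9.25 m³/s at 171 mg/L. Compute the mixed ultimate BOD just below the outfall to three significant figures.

Flow-weighted mixing: C = (Q_r C_r + Q_w C_w)/(Q_r + Q_w)
= (35.2×4.93 + 9.25×171)/(35.2 + 9.25) = 1755/44.45 = 39.49 mg/L.

39.5 mg/L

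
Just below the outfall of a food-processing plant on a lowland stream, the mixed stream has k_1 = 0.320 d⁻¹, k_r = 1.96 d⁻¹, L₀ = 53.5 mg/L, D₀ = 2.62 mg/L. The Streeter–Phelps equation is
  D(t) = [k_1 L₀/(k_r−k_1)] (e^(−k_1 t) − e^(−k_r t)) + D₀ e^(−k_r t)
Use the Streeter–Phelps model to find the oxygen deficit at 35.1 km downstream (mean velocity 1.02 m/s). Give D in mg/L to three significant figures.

Travel time t = x/v = 35.1 km / (1.02 m/s) = 35100 m / 1.02 m/s = 34410 s = 0.3983 d.
k_1 L₀/(k_r−k_1) = 0.320×53.5/(1.96−0.320) = 17.12/1.640 = 10.44 mg/L.
e^(−k_1 t) = e^(−0.320×0.3983) = 0.8803; e^(−k_r t) = e^(−1.96×0.3983) = 0.4581.
D = 10.44 × (0.8803 − 0.4581) + 2.62 × 0.4581 = 4.408 + 1.200 = 5.608 mg/L.

D ≈ 5.61 mg/L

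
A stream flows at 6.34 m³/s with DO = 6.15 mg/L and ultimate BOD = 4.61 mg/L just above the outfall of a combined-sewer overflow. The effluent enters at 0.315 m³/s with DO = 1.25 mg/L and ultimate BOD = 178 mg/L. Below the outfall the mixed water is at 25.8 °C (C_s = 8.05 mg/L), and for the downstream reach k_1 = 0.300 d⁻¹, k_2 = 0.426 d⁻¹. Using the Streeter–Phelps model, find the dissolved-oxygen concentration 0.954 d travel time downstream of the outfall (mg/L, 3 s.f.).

Mixed DO = (6.34×6.15 + 0.315×1.25)/(6.34+0.315) = 39.38/6.655 = 5.918 mg/L.
Mixed L₀ = (6.34×4.61 + 0.315×178)/(6.655) = 85.30/6.655 = 12.82 mg/L.
Initial deficit D₀ = C_s − DO₀ = 8.05 − 5.918 = 2.132 mg/L.
D(0.954) = [0.300×12.82/(0.426−0.300)](e^(−0.300×0.954) − e^(−0.426×0.954)) + 2.132 e^(−0.426×0.954)
= 30.52 × (0.7511 − 0.6660) + 2.132 × 0.6660 = 4.016 mg/L.
DO = 8.05 − 4.016 = 4.034 mg/L.

DO ≈ 4.03 mg/L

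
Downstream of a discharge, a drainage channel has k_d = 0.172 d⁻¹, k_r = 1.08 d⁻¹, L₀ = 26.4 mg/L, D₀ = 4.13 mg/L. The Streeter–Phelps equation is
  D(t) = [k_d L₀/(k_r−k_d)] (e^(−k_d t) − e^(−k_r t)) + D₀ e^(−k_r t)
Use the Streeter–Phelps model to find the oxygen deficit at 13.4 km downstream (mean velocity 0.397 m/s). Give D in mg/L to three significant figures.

D ≈ 4.10 mg/L

Travel time t = x/v = 13.4 km / (0.397 m/s) = 13400 m / 0.397 m/s = 33750 s = 0.3907 d.
k_d L₀/(k_r−k_d) = 0.172×26.4/(1.08−0.172) = 4.541/0.9080 = 5.001 mg/L.
e^(−k_d t) = e^(−0.172×0.3907) = 0.9350; e^(−k_r t) = e^(−1.08×0.3907) = 0.6558.
D = 5.001 × (0.9350 − 0.6558) + 4.13 × 0.6558 = 1.396 + 2.708 = 4.105 mg/L.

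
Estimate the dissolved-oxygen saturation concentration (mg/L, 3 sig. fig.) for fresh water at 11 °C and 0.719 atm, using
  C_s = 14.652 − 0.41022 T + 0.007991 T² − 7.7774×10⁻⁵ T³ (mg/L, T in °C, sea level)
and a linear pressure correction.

At sea level: C_s = 14.652 − 0.41022×11 + 0.007991×11² − 7.7774×10⁻⁵×11³ = 11.00 mg/L.
Pressure correction: C_s' = 11.00 × 0.719 = 7.911 mg/L.

C_s ≈ 7.91 mg/L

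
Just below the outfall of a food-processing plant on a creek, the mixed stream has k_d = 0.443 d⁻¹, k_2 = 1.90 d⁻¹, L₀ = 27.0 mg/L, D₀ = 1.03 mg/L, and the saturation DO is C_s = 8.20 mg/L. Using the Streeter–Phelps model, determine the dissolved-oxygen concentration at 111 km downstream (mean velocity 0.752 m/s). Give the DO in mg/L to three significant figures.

Travel time t = x/v = 111 km / (0.752 m/s) = 111000 m / 0.752 m/s = 147600 s = 1.708 d.
k_d L₀/(k_2−k_d) = 0.443×27.0/(1.90−0.443) = 11.96/1.457 = 8.209 mg/L.
e^(−k_d t) = e^(−0.443×1.708) = 0.4692; e^(−k_2 t) = e^(−1.90×1.708) = 0.03893.
D = 8.209 × (0.4692 − 0.03893) + 1.03 × 0.03893 = 3.532 + 0.04010 = 3.572 mg/L.
DO = C_s − D = 8.20 − 3.572 = 4.628 mg/L.

DO ≈ 4.63 mg/L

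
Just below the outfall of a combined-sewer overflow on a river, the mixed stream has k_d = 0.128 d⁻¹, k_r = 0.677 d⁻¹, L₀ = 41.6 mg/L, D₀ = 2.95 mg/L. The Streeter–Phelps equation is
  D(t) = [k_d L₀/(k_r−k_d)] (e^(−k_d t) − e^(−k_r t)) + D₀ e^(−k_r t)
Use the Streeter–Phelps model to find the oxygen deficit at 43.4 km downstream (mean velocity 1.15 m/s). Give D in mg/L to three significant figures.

D ≈ 4.15 mg/L

Travel time t = x/v = 43.4 km / (1.15 m/s) = 43400 m / 1.15 m/s = 37740 s = 0.4368 d.
k_d L₀/(k_r−k_d) = 0.128×41.6/(0.677−0.128) = 5.325/0.5490 = 9.699 mg/L.
e^(−k_d t) = e^(−0.128×0.4368) = 0.9456; e^(−k_r t) = e^(−0.677×0.4368) = 0.7440.
D = 9.699 × (0.9456 − 0.7440) + 2.95 × 0.7440 = 1.956 + 2.195 = 4.150 mg/L.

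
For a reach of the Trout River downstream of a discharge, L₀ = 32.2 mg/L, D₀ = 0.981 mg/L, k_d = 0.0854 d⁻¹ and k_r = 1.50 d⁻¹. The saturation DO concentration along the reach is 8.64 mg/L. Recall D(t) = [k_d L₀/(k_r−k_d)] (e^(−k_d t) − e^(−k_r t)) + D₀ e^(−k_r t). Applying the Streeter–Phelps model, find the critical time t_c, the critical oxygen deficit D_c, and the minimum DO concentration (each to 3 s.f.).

t_c ≈ 1.53 d; D_c ≈ 1.61 mg/L; min DO ≈ 7.03 mg/L

At the critical point dD/dt = 0, so k_d L₀ e^(−k_d t) = k_r D. Substituting D(t) from the Streeter–Phelps equation and solving for t gives
t_c = ln[(k_r/k_d)(1 − D₀(k_r−k_d)/(k_d L₀))] / (k_r−k_d).
Here k_r−k_d = 1.415 d⁻¹ and 1 − D₀(k_r−k_d)/(k_d L₀) = 1 − 0.981×1.415/(0.0854×32.2) = 0.4954, so
t_c = ln(17.56 × 0.4954) / 1.415 = 2.163 / 1.415 = 1.529 d.
D_c = (k_d/k_r) L₀ e^(−k_d t_c) = (0.0854/1.50) × 32.2 × e^(−0.0854×1.529) = 0.05693 × 32.2 × 0.8776 = 1.609 mg/L.
Minimum DO = C_s − D_c = 8.64 − 1.609 = 7.031 mg/L.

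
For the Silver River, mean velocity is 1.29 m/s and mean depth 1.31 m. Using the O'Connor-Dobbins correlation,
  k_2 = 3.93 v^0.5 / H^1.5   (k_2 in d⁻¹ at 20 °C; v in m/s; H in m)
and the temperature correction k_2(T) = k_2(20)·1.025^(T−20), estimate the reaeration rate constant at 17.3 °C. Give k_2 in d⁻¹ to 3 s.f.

k_2 ≈ 2.79 d⁻¹

k_2(20) = 3.93 × 1.29^0.5 / 1.31^1.5 = 3.93 × 1.136 / 1.499 = 2.977 d⁻¹.
k_2(17.3) = 2.977 × 1.025^(17.3−20) = 2.977 × 0.9355 = 2.785 d⁻¹.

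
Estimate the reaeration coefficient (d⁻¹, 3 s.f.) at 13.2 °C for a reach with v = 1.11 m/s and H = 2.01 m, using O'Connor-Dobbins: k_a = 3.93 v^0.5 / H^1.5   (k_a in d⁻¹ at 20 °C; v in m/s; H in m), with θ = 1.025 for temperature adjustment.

k_a ≈ 1.23 d⁻¹

k_a(20) = 3.93 × 1.11^0.5 / 2.01^1.5 = 3.93 × 1.054 / 2.850 = 1.453 d⁻¹.
k_a(13.2) = 1.453 × 1.025^(13.2−20) = 1.453 × 0.8454 = 1.228 d⁻¹.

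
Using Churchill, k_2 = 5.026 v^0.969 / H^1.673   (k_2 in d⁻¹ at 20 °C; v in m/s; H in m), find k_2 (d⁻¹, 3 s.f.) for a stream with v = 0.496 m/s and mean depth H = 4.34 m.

k_2 ≈ 0.219 d⁻¹

k_2 = 5.026 × 0.496^0.969 / 4.34^1.673 = 5.026 × 0.5069 / 11.66 = 0.2186 d⁻¹.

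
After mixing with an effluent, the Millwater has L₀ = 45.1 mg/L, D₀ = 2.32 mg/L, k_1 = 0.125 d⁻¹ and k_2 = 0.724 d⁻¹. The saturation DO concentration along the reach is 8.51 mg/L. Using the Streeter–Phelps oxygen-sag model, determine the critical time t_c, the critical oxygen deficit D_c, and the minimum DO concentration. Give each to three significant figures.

t_c ≈ 2.46 d; D_c ≈ 5.73 mg/L; min DO ≈ 2.78 mg/L

t_c = [1/(k_2−k_1)] ln[(k_2/k_1)(1 − D₀(k_2−k_1)/(k_1 L₀))]
= [1/(0.724−0.125)] ln[(0.724/0.125)(1 − 2.32×0.5990/(0.125×45.1))]
= (1/0.5990) ln[5.792 × 0.7535] = 1.669 × ln(4.364) = 1.669 × 1.473 = 2.460 d.
L(t_c) = L₀ e^(−k_1 t_c) = 45.1 × 0.7353 = 33.16 mg/L, and at the critical point k_2 D_c = k_1 L, so D_c = (0.125/0.724) × 33.16 = 5.725 mg/L.
Minimum DO = C_s − D_c = 8.51 − 5.725 = 2.785 mg/L.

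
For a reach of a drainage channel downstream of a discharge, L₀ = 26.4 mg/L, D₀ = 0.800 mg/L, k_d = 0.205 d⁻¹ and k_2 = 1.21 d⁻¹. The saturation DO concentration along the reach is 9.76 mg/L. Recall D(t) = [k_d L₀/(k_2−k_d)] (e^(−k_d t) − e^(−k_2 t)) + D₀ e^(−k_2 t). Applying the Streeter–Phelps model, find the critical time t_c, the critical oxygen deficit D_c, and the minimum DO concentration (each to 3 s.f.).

t_c = [1/(k_2−k_d)] ln[(k_2/k_d)(1 − D₀(k_2−k_d)/(k_d L₀))]
= [1/(1.21−0.205)] ln[(1.21/0.205)(1 − 0.800×1.005/(0.205×26.4))]
= (1/1.005) ln[5.902 × 0.8514] = 0.9950 × ln(5.026) = 0.9950 × 1.615 = 1.607 d.
L(t_c) = L₀ e^(−k_d t_c) = 26.4 × 0.7194 = 18.99 mg/L, and at the critical point k_2 D_c = k_d L, so D_c = (0.205/1.21) × 18.99 = 3.218 mg/L.
Minimum DO = C_s − D_c = 9.76 − 3.218 = 6.542 mg/L.

t_c ≈ 1.61 d; D_c ≈ 3.22 mg/L; min DO ≈ 6.54 mg/L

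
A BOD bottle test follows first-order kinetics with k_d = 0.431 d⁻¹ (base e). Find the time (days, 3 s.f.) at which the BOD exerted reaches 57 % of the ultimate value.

y/L₀ = 1 − e^(−k_d t) = 0.57 ⇒ e^(−k_d t) = 0.430
t = −ln(0.430) / 0.431 = 0.8440 / 0.431 = 1.958 d.

t ≈ 1.96 d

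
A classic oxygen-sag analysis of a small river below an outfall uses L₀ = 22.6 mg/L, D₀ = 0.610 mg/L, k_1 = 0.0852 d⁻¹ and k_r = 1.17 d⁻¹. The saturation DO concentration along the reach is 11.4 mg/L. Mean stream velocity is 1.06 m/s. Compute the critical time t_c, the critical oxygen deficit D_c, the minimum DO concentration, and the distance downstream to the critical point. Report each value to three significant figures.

With k_r/k_1 = 13.73 and 1 − D₀(k_r−k_1)/(k_1 L₀) = 0.6563,
t_c = ln(13.73 × 0.6563) / (1.17 − 0.0852) = ln(9.013) / 1.085 = 2.199/1.085 = 2.027 d.
D_c = (k_1/k_r) L₀ e^(−k_1 t_c) = (0.0852/1.17) × 22.6 × e^(−0.0852×2.027) = 0.07282 × 22.6 × 0.8414 = 1.385 mg/L.
Minimum DO = C_s − D_c = 11.4 − 1.385 = 10.02 mg/L.
x_c = v t_c = 1.06 m/s × 2.027 d × 86400 s/d = 185600 m ≈ 186 km.

t_c ≈ 2.03 d; D_c ≈ 1.38 mg/L; min DO ≈ 10.0 mg/L; x_c ≈ 186 km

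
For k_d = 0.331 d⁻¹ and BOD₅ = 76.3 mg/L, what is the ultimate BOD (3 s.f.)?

BOD₅ = L₀(1 − e^(−5k_d)) ⇒ L₀ = BOD₅ / (1 − e^(−5×0.331))
= 76.3 / (1 − 0.1911) = 76.3 / 0.8089 = 94.32 mg/L.

L₀ ≈ 94.3 mg/L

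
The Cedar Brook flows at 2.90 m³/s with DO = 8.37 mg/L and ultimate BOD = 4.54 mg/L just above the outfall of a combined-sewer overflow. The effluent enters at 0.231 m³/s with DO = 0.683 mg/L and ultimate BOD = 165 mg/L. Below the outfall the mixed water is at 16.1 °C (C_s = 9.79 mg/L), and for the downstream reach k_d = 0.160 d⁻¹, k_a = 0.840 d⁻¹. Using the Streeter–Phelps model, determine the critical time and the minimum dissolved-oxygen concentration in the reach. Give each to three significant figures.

t_c ≈ 1.37 d; minimum DO ≈ 7.29 mg/L

Mixed DO = (2.90×8.37 + 0.231×0.683)/(2.90+0.231) = 24.43/3.131 = 7.803 mg/L.
Mixed L₀ = (2.90×4.54 + 0.231×165)/(3.131) = 51.28/3.131 = 16.38 mg/L.
Initial deficit D₀ = C_s − DO₀ = 9.79 − 7.803 = 1.987 mg/L.
t_c = (1/0.6800) ln[(0.840/0.160)(1 − 1.987×0.6800/(0.160×16.38))] = 1.471 × ln(2.543) = 1.373 d.
D_c = (0.160/0.840) × 16.38 × e^(−0.160×1.373) = 0.1905 × 16.38 × 0.8028 = 2.505 mg/L.
Minimum DO = 9.79 − 2.505 = 7.285 mg/L.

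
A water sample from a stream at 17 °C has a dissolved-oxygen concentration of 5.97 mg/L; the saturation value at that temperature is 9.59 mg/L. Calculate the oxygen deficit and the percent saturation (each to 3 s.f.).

D ≈ 3.62 mg/L; 62.3 % saturation

D = C_s − C = 9.59 − 5.97 = 3.62 mg/L.
% saturation = 5.97/9.59 × 100 = 62.3 %.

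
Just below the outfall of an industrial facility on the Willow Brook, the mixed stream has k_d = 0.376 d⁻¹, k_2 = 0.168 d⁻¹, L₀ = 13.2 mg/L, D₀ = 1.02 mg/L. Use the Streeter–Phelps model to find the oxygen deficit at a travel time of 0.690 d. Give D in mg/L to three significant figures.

k_d L₀/(k_2−k_d) = 0.376×13.2/(0.168−0.376) = 4.963/-0.2080 = -23.86 mg/L.
e^(−k_d t) = e^(−0.376×0.6900) = 0.7715; e^(−k_2 t) = e^(−0.168×0.6900) = 0.8905.
D = -23.86 × (0.7715 − 0.8905) + 1.02 × 0.8905 = 2.841 + 0.9084 = 3.749 mg/L.

D ≈ 3.75 mg/L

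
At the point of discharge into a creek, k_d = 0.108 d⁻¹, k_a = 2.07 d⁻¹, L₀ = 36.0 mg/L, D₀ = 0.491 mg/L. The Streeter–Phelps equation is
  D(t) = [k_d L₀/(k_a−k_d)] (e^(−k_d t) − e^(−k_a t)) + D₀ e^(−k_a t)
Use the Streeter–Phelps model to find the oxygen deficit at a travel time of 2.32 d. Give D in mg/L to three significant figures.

D ≈ 1.53 mg/L

k_d L₀/(k_a−k_d) = 0.108×36.0/(2.07−0.108) = 3.888/1.962 = 1.982 mg/L.
e^(−k_d t) = e^(−0.108×2.320) = 0.7784; e^(−k_a t) = e^(−2.07×2.320) = 0.008210.
D = 1.982 × (0.7784 − 0.008210) + 0.491 × 0.008210 = 1.526 + 0.004031 = 1.530 mg/L.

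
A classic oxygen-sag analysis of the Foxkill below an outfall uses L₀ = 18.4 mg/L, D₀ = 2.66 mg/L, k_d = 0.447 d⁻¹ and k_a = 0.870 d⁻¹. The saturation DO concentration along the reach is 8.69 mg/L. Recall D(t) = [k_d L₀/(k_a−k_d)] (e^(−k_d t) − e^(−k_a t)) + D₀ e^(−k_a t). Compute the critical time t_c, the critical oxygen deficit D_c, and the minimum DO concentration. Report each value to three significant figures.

t_c = [1/(k_a−k_d)] ln[(k_a/k_d)(1 − D₀(k_a−k_d)/(k_d L₀))]
= [1/(0.870−0.447)] ln[(0.870/0.447)(1 − 2.66×0.4230/(0.447×18.4))]
= (1/0.4230) ln[1.946 × 0.8632] = 2.364 × ln(1.680) = 2.364 × 0.5188 = 1.227 d.
D_c = (k_d/k_a) L₀ e^(−k_d t_c) = (0.447/0.870) × 18.4 × e^(−0.447×1.227) = 0.5138 × 18.4 × 0.5780 = 5.464 mg/L.
Minimum DO = C_s − D_c = 8.69 − 5.464 = 3.226 mg/L.

t_c ≈ 1.23 d; D_c ≈ 5.46 mg/L; min DO ≈ 3.23 mg/L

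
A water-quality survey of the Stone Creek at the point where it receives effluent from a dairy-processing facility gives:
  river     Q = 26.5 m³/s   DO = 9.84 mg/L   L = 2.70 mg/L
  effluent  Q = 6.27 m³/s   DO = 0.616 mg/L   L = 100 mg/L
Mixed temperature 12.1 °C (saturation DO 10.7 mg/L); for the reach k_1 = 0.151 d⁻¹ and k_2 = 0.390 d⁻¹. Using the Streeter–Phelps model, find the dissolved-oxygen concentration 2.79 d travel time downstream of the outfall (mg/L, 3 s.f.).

DO ≈ 5.51 mg/L

Mixed DO = (26.5×9.84 + 6.27×0.616)/(26.5+6.27) = 264.6/32.77 = 8.075 mg/L.
Mixed L₀ = (26.5×2.70 + 6.27×100)/(32.77) = 698.5/32.77 = 21.32 mg/L.
Initial deficit D₀ = C_s − DO₀ = 10.7 − 8.075 = 2.625 mg/L.
D(2.79) = [0.151×21.32/(0.390−0.151)](e^(−0.151×2.79) − e^(−0.390×2.79)) + 2.625 e^(−0.390×2.79)
= 13.47 × (0.6562 − 0.3369) + 2.625 × 0.3369 = 5.185 mg/L.
DO = 10.7 − 5.185 = 5.515 mg/L.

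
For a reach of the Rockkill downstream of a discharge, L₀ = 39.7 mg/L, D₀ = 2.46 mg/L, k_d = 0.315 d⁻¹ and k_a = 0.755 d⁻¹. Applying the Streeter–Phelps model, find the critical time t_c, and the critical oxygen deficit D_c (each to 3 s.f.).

t_c ≈ 1.78 d; D_c ≈ 9.45 mg/L

t_c = [1/(k_a−k_d)] ln[(k_a/k_d)(1 − D₀(k_a−k_d)/(k_d L₀))]
= [1/(0.755−0.315)] ln[(0.755/0.315)(1 − 2.46×0.4400/(0.315×39.7))]
= (1/0.4400) ln[2.397 × 0.9134] = 2.273 × ln(2.189) = 2.273 × 0.7836 = 1.781 d.
D_c = (k_d/k_a) L₀ e^(−k_d t_c) = (0.315/0.755) × 39.7 × e^(−0.315×1.781) = 0.4172 × 39.7 × 0.5706 = 9.452 mg/L.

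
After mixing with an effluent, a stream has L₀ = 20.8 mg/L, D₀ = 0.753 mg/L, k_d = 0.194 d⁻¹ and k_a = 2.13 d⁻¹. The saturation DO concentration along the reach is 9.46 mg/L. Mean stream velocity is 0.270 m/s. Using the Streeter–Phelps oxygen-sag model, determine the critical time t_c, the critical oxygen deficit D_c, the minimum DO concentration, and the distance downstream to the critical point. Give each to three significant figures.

At the critical point dD/dt = 0, so k_d L₀ e^(−k_d t) = k_a D. Substituting D(t) from the Streeter–Phelps equation and solving for t gives
t_c = ln[(k_a/k_d)(1 − D₀(k_a−k_d)/(k_d L₀))] / (k_a−k_d).
Here k_a−k_d = 1.936 d⁻¹ and 1 − D₀(k_a−k_d)/(k_d L₀) = 1 − 0.753×1.936/(0.194×20.8) = 0.6387, so
t_c = ln(10.98 × 0.6387) / 1.936 = 1.948 / 1.936 = 1.006 d.
L(t_c) = L₀ e^(−k_d t_c) = 20.8 × 0.8227 = 17.11 mg/L, and at the critical point k_a D_c = k_d L, so D_c = (0.194/2.13) × 17.11 = 1.559 mg/L.
Minimum DO = C_s − D_c = 9.46 − 1.559 = 7.901 mg/L.
x_c = v t_c = 0.270 m/s × 1.006 d × 86400 s/d = 23470 m ≈ 23.5 km.

t_c ≈ 1.01 d; D_c ≈ 1.56 mg/L; min DO ≈ 7.90 mg/L; x_c ≈ 23.5 km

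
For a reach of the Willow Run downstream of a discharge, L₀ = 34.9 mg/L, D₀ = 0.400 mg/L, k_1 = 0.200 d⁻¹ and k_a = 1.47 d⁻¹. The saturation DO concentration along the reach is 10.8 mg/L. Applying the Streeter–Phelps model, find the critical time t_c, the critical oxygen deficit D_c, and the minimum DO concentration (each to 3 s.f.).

t_c ≈ 1.51 d; D_c ≈ 3.51 mg/L; min DO ≈ 7.29 mg/L

With k_a/k_1 = 7.350 and 1 − D₀(k_a−k_1)/(k_1 L₀) = 0.9272,
t_c = ln(7.350 × 0.9272) / (1.47 − 0.200) = ln(6.815) / 1.270 = 1.919/1.270 = 1.511 d.
D_c = (k_1/k_a) L₀ e^(−k_1 t_c) = (0.200/1.47) × 34.9 × e^(−0.200×1.511) = 0.1361 × 34.9 × 0.7392 = 3.510 mg/L.
Minimum DO = C_s − D_c = 10.8 − 3.510 = 7.290 mg/L.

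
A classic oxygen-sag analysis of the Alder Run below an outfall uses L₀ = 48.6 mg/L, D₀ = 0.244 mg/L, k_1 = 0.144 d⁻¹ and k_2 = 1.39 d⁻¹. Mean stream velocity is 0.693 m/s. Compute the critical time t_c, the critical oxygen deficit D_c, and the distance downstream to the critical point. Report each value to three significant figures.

t_c ≈ 1.78 d; D_c ≈ 3.89 mg/L; x_c ≈ 107 km

At the critical point dD/dt = 0, so k_1 L₀ e^(−k_1 t) = k_2 D. Substituting D(t) from the Streeter–Phelps equation and solving for t gives
t_c = ln[(k_2/k_1)(1 − D₀(k_2−k_1)/(k_1 L₀))] / (k_2−k_1).
Here k_2−k_1 = 1.246 d⁻¹ and 1 − D₀(k_2−k_1)/(k_1 L₀) = 1 − 0.244×1.246/(0.144×48.6) = 0.9566, so
t_c = ln(9.653 × 0.9566) / 1.246 = 2.223 / 1.246 = 1.784 d.
D_c = (k_1/k_2) L₀ e^(−k_1 t_c) = (0.144/1.39) × 48.6 × e^(−0.144×1.784) = 0.1036 × 48.6 × 0.7735 = 3.894 mg/L.
x_c = v t_c = 0.693 m/s × 1.784 d × 86400 s/d = 106800 m ≈ 107 km.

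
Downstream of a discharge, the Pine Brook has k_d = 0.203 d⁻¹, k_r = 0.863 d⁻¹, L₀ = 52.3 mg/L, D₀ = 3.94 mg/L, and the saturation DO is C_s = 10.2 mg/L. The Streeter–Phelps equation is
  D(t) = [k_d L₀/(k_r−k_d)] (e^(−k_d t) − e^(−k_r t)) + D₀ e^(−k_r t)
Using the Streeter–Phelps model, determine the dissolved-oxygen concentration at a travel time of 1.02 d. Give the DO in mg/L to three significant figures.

DO ≈ 2.16 mg/L

k_d L₀/(k_r−k_d) = 0.203×52.3/(0.863−0.203) = 10.62/0.6600 = 16.09 mg/L.
e^(−k_d t) = e^(−0.203×1.020) = 0.8130; e^(−k_r t) = e^(−0.863×1.020) = 0.4147.
D = 16.09 × (0.8130 − 0.4147) + 3.94 × 0.4147 = 6.407 + 1.634 = 8.041 mg/L.
DO = C_s − D = 10.2 − 8.041 = 2.159 mg/L.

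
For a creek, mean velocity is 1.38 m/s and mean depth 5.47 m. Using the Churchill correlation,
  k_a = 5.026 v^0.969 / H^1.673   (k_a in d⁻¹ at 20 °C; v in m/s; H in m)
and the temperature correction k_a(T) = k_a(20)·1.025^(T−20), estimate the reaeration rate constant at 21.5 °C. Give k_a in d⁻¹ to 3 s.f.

k_a ≈ 0.415 d⁻¹

k_a(20) = 5.026 × 1.38^0.969 / 5.47^1.673 = 5.026 × 1.366 / 17.17 = 0.4000 d⁻¹.
k_a(21.5) = 0.4000 × 1.025^(21.5−20) = 0.4000 × 1.038 = 0.4151 d⁻¹.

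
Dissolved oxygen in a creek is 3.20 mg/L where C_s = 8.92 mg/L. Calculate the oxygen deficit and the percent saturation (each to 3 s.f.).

D = C_s − C = 8.92 − 3.20 = 5.72 mg/L.
% saturation = 3.20/8.92 × 100 = 35.9 %.

D ≈ 5.72 mg/L; 35.9 % saturation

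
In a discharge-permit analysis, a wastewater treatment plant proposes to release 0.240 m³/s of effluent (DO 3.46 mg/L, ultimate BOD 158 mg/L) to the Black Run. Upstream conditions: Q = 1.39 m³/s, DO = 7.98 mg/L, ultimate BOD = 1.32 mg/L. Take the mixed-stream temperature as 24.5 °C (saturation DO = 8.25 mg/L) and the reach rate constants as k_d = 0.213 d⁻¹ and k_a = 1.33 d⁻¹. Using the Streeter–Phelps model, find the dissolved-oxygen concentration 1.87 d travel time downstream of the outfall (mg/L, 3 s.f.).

DO ≈ 5.44 mg/L

Mixed DO = (1.39×7.98 + 0.240×3.46)/(1.39+0.240) = 11.92/1.630 = 7.314 mg/L.
Mixed L₀ = (1.39×1.32 + 0.240×158)/(1.630) = 39.75/1.630 = 24.39 mg/L.
Initial deficit D₀ = C_s − DO₀ = 8.25 − 7.314 = 0.9355 mg/L.
D(1.87) = [0.213×24.39/(1.33−0.213)](e^(−0.213×1.87) − e^(−1.33×1.87)) + 0.9355 e^(−1.33×1.87)
= 4.651 × (0.6715 − 0.08315) + 0.9355 × 0.08315 = 2.814 mg/L.
DO = 8.25 − 2.814 = 5.436 mg/L.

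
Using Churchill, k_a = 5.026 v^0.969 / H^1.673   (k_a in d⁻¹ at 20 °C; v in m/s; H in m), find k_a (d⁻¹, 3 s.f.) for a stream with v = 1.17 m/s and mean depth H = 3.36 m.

k_a ≈ 0.770 d⁻¹

k_a = 5.026 × 1.17^0.969 / 3.36^1.673 = 5.026 × 1.164 / 7.596 = 0.7704 d⁻¹.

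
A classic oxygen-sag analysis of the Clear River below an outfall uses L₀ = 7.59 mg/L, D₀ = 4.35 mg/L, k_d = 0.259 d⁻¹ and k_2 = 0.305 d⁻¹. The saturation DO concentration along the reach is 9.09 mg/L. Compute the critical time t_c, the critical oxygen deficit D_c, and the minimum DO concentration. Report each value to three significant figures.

At the critical point dD/dt = 0, so k_d L₀ e^(−k_d t) = k_2 D. Substituting D(t) from the Streeter–Phelps equation and solving for t gives
t_c = ln[(k_2/k_d)(1 − D₀(k_2−k_d)/(k_d L₀))] / (k_2−k_d).
Here k_2−k_d = 0.04600 d⁻¹ and 1 − D₀(k_2−k_d)/(k_d L₀) = 1 − 4.35×0.04600/(0.259×7.59) = 0.8982, so
t_c = ln(1.178 × 0.8982) / 0.04600 = 0.05613 / 0.04600 = 1.220 d.
D_c = (k_d/k_2) L₀ e^(−k_d t_c) = (0.259/0.305) × 7.59 × e^(−0.259×1.220) = 0.8492 × 7.59 × 0.7290 = 4.699 mg/L.
Minimum DO = C_s − D_c = 9.09 − 4.699 = 4.391 mg/L.

t_c ≈ 1.22 d; D_c ≈ 4.70 mg/L; min DO ≈ 4.39 mg/L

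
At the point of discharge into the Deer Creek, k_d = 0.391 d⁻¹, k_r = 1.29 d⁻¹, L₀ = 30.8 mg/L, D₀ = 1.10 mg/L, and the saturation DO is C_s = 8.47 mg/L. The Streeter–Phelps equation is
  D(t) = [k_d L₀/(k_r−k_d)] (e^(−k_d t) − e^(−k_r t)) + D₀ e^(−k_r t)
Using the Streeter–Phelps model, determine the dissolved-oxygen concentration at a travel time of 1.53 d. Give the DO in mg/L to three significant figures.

DO ≈ 2.81 mg/L

k_d L₀/(k_r−k_d) = 0.391×30.8/(1.29−0.391) = 12.04/0.8990 = 13.40 mg/L.
e^(−k_d t) = e^(−0.391×1.530) = 0.5498; e^(−k_r t) = e^(−1.29×1.530) = 0.1389.
D = 13.40 × (0.5498 − 0.1389) + 1.10 × 0.1389 = 5.504 + 0.1528 = 5.656 mg/L.
DO = C_s − D = 8.47 − 5.656 = 2.814 mg/L.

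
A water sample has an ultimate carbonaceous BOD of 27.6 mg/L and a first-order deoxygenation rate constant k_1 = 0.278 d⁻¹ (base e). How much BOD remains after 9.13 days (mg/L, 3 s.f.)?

L ≈ 2.18 mg/L

L_t = L₀ e^(−k_1 t) = 27.6 × e^(−0.278×9.13) = 27.6 × 0.07901 = 2.181 mg/L.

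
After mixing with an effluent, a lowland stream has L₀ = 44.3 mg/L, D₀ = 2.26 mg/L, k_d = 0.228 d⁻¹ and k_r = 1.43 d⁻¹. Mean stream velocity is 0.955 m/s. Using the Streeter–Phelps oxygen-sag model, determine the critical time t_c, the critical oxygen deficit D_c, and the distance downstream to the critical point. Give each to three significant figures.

t_c ≈ 1.27 d; D_c ≈ 5.29 mg/L; x_c ≈ 105 km

t_c = [1/(k_r−k_d)] ln[(k_r/k_d)(1 − D₀(k_r−k_d)/(k_d L₀))]
= [1/(1.43−0.228)] ln[(1.43/0.228)(1 − 2.26×1.202/(0.228×44.3))]
= (1/1.202) ln[6.272 × 0.7310] = 0.8319 × ln(4.585) = 0.8319 × 1.523 = 1.267 d.
L(t_c) = L₀ e^(−k_d t_c) = 44.3 × 0.7491 = 33.19 mg/L, and at the critical point k_r D_c = k_d L, so D_c = (0.228/1.43) × 33.19 = 5.291 mg/L.
x_c = v t_c = 0.955 m/s × 1.267 d × 86400 s/d = 104500 m ≈ 105 km.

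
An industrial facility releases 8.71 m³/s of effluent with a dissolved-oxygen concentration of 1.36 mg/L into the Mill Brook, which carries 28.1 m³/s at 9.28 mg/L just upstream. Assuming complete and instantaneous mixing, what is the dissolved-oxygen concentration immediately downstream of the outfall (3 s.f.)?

7.41 mg/L

Flow-weighted mixing: C = (Q_r C_r + Q_w C_w)/(Q_r + Q_w)
= (28.1×9.28 + 8.71×1.36)/(28.1 + 8.71) = 272.6/36.81 = 7.406 mg/L.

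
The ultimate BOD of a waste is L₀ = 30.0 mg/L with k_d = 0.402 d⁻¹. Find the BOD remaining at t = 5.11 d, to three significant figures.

L ≈ 3.85 mg/L

L_t = L₀ e^(−k_d t) = 30.0 × e^(−0.402×5.11) = 30.0 × 0.1282 = 3.846 mg/L.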